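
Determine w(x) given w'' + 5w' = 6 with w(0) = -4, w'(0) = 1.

Characteristic equation r² + 5r = 0 factors as (r + 5)r = 0, so r = -5, 0.
Hence w_h = C1*exp(-5*x) + C2.
Since 0 is a characteristic root (multiplicity 1), multiply the polynomial trial by x: try w_p = A0*x. Substituting and matching coefficients of each power of x gives A0 = 6/5, so w_p = 6*x/5.
General solution: w = C2 + 6*x/5 + C1*exp(-5*x).
Apply the initial conditions: w(0) = C1 + C2 = -4 and w'(0) = 6/5 - 5*C1 = 1. Solving gives C1 = 1/25, C2 = -101/25.

w = -101/25 + exp(-5*x)/25 + 6*x/5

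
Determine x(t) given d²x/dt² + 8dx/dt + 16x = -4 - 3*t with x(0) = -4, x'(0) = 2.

x = -5/32 - 123*exp(-4*t)/32 - 3*t/16 - 211*t*exp(-4*t)/16

Characteristic equation r² + 8r + 16 = 0 has discriminant (8)² - 4·(16) = 0, so r = -4 is a repeated root.
Hence x_h = (C1 + C2*t)*exp(-4*t).
For the particular solution try x_p = A0 + A1*t. Substituting and matching coefficients of each power of t gives A0 = -5/32, A1 = -3/16, so x_p = -5/32 - 3*t/16.
General solution: x = -5/32 - 3*t/16 + C1*exp(-4*t) + C2*t*exp(-4*t).
Apply the initial conditions: x(0) = -5/32 + C1 = -4 and x'(0) = -3/16 + C2 - 4*C1 = 2. Solving gives C1 = -123/32, C2 = -211/16.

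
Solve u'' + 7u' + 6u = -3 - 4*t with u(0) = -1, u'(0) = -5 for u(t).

u = 5/18 - 12*exp(-t)/5 - 2*t/3 + 101*exp(-6*t)/90

Characteristic equation r² + 7r + 6 = 0 factors as (r + 6)(r + 1) = 0, so r = -6, -1.
Hence u_h = C1*exp(-6*t) + C2*exp(-t).
For the particular solution try u_p = A0 + A1*t. Substituting and matching coefficients of each power of t gives A0 = 5/18, A1 = -2/3, so u_p = 5/18 - 2*t/3.
General solution: u = 5/18 - 2*t/3 + C1*exp(-6*t) + C2*exp(-t).
Apply the initial conditions: u(0) = 5/18 + C1 + C2 = -1 and u'(0) = -2/3 - C2 - 6*C1 = -5. Solving gives C1 = 101/90, C2 = -12/5.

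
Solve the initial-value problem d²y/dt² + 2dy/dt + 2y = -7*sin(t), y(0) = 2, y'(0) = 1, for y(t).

y = -7*sin(t)/5 + 14*cos(t)/5 - 4*cos(t)*exp(-t)/5 + 8*exp(-t)*sin(t)/5

Characteristic equation r² + 2r + 2 = 0 has discriminant (2)² - 4·(2) = -4 < 0, so r = -1 ± i.
Hence y_h = C1*cos(t)*exp(-t) + C2*exp(-t)*sin(t).
Try y_p = A*cos(t) + B*sin(t). Substituting and equating the coefficients of cos(t) and sin(t) gives A = 14/5, B = -7/5, so y_p = -7*sin(t)/5 + 14*cos(t)/5.
General solution: y = -7*sin(t)/5 + 14*cos(t)/5 + C1*cos(t)*exp(-t) + C2*exp(-t)*sin(t).
Apply the initial conditions: y(0) = 14/5 + C1 = 2 and y'(0) = -7/5 + C2 - C1 = 1. Solving gives C1 = -4/5, C2 = 8/5.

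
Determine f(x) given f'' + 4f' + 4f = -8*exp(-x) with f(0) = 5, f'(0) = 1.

Characteristic equation r² + 4r + 4 = 0 has discriminant (4)² - 4·(4) = 0, so r = -2 is a repeated root.
Hence f_h = (C1 + C2*x)*exp(-2*x).
Try f_p = A*exp(-x). Substituting into the equation and dividing by exp(-x) gives A = -8, so f_p = -8*exp(-x).
General solution: f = -8*exp(-x) + C1*exp(-2*x) + C2*x*exp(-2*x).
Apply the initial conditions: f(0) = -8 + C1 = 5 and f'(0) = 8 + C2 - 2*C1 = 1. Solving gives C1 = 13, C2 = 19.

f = -8*exp(-x) + 13*exp(-2*x) + 19*x*exp(-2*x)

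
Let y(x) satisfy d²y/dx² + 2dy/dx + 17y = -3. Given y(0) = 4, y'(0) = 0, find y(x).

Characteristic equation r² + 2r + 17 = 0 has discriminant (2)² - 4·(17) = -64 < 0, so r = -1 ± 4i.
Hence y_h = C1*cos(4*x)*exp(-x) + C2*exp(-x)*sin(4*x).
For the particular solution try y_p = A0. Substituting and matching coefficients of each power of x gives A0 = -3/17, so y_p = -3/17.
General solution: y = -3/17 + C1*cos(4*x)*exp(-x) + C2*exp(-x)*sin(4*x).
Apply the initial conditions: y(0) = -3/17 + C1 = 4 and y'(0) = -C1 + 4*C2 = 0. Solving gives C1 = 71/17, C2 = 71/68.

y = -3/17 + 71*cos(4*x)*exp(-x)/17 + 71*exp(-x)*sin(4*x)/68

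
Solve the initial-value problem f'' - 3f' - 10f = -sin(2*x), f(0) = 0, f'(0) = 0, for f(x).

f = -3*cos(2*x)/116 - 2*exp(5*x)/203 + exp(-2*x)/28 + 7*sin(2*x)/116

Characteristic equation r² - 3r - 10 = 0 factors as (r + 2)(r - 5) = 0, so r = -2, 5.
Hence f_h = C1*exp(-2*x) + C2*exp(5*x).
Try f_p = A*cos(2*x) + B*sin(2*x). Substituting and equating the coefficients of cos(2x) and sin(2x) gives A = -3/116, B = 7/116, so f_p = -3*cos(2*x)/116 + 7*sin(2*x)/116.
General solution: f = -3*cos(2*x)/116 + 7*sin(2*x)/116 + C1*exp(-2*x) + C2*exp(5*x).
Apply the initial conditions: f(0) = -3/116 + C1 + C2 = 0 and f'(0) = 7/58 - 2*C1 + 5*C2 = 0. Solving gives C1 = 1/28, C2 = -2/203.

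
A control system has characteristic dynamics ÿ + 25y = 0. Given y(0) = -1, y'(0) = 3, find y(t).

y = -cos(5*t) + 3*sin(5*t)/5

Characteristic equation r² + 25 = 0 has discriminant (0)² - 4·(25) = -100 < 0, so r = ± 5i.
Hence y_h = C1*cos(5*t) + C2*sin(5*t).
Apply the initial conditions: y(0) = C1 = -1 and y'(0) = 5*C2 = 3. Solving gives C1 = -1, C2 = 3/5.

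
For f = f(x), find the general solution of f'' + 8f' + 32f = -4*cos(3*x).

f = -96*sin(3*x)/1105 - 92*cos(3*x)/1105 + C1*cos(4*x)*exp(-4*x) + C2*exp(-4*x)*sin(4*x)

Characteristic equation r² + 8r + 32 = 0 has discriminant (8)² - 4·(32) = -64 < 0, so r = -4 ± 4i.
Hence f_h = C1*cos(4*x)*exp(-4*x) + C2*exp(-4*x)*sin(4*x).
Try f_p = A*cos(3*x) + B*sin(3*x). Substituting and equating the coefficients of cos(3x) and sin(3x) gives A = -92/1105, B = -96/1105, so f_p = -96*sin(3*x)/1105 - 92*cos(3*x)/1105.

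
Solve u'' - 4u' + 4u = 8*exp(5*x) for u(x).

Characteristic equation r² - 4r + 4 = 0 has discriminant (-4)² - 4·(4) = 0, so r = 2 is a repeated root.
Hence u_h = (C1 + C2*x)*exp(2*x).
Try u_p = A*exp(5*x). Substituting into the equation and dividing by exp(5*x) gives A = 8/9, so u_p = 8*exp(5*x)/9.

u = 8*exp(5*x)/9 + C1*exp(2*x) + C2*x*exp(2*x)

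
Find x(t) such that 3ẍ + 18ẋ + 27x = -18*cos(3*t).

Divide through by 3: x'' + 6x' + 9x = -6*cos(3*t).
Characteristic equation r² + 6r + 9 = 0 has discriminant (6)² - 4·(9) = 0, so r = -3 is a repeated root.
Hence x_h = (C1 + C2*t)*exp(-3*t).
Try x_p = A*cos(3*t) + B*sin(3*t). Substituting and equating the coefficients of cos(3t) and sin(3t) gives A = 0, B = -1/3, so x_p = -sin(3*t)/3.

x = -sin(3*t)/3 + C1*exp(-3*t) + C2*t*exp(-3*t)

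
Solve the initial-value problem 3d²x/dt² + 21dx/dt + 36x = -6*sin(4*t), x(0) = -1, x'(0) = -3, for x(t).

Divide through by 3: x'' + 7x' + 12x = -2*sin(4*t).
Characteristic equation r² + 7r + 12 = 0 factors as (r + 3)(r + 4) = 0, so r = -3, -4.
Hence x_h = C1*exp(-3*t) + C2*exp(-4*t).
Try x_p = A*cos(4*t) + B*sin(4*t). Substituting and equating the coefficients of cos(4t) and sin(4t) gives A = 7/100, B = 1/100, so x_p = sin(4*t)/100 + 7*cos(4*t)/100.
General solution: x = sin(4*t)/100 + 7*cos(4*t)/100 + C1*exp(-3*t) + C2*exp(-4*t).
Apply the initial conditions: x(0) = 7/100 + C1 + C2 = -1 and x'(0) = 1/25 - 4*C2 - 3*C1 = -3. Solving gives C1 = -183/25, C2 = 25/4.

x = -183*exp(-3*t)/25 + sin(4*t)/100 + 7*cos(4*t)/100 + 25*exp(-4*t)/4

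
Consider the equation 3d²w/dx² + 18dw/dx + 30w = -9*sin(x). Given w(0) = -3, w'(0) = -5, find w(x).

w = -3*sin(x)/13 + 2*cos(x)/13 - 185*exp(-3*x)*sin(x)/13 - 41*cos(x)*exp(-3*x)/13

Divide through by 3: w'' + 6w' + 10w = -3*sin(x).
Characteristic equation r² + 6r + 10 = 0 has discriminant (6)² - 4·(10) = -4 < 0, so r = -3 ± i.
Hence w_h = C1*cos(x)*exp(-3*x) + C2*exp(-3*x)*sin(x).
Try w_p = A*cos(x) + B*sin(x). Substituting and equating the coefficients of cos(x) and sin(x) gives A = 2/13, B = -3/13, so w_p = -3*sin(x)/13 + 2*cos(x)/13.
General solution: w = -3*sin(x)/13 + 2*cos(x)/13 + C1*cos(x)*exp(-3*x) + C2*exp(-3*x)*sin(x).
Apply the initial conditions: w(0) = 2/13 + C1 = -3 and w'(0) = -3/13 + C2 - 3*C1 = -5. Solving gives C1 = -41/13, C2 = -185/13.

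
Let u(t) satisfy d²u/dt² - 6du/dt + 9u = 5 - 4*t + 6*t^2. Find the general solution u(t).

u = 19/27 + 2*t**2/3 + 4*t/9 + C1*exp(3*t) + C2*t*exp(3*t)

Characteristic equation r² - 6r + 9 = 0 has discriminant (-6)² - 4·(9) = 0, so r = 3 is a repeated root.
Hence u_h = (C1 + C2*t)*exp(3*t).
For the particular solution try u_p = A0 + A1*t + A2*t^2. Substituting and matching coefficients of each power of t gives A0 = 19/27, A1 = 4/9, A2 = 2/3, so u_p = 19/27 + 2*t^2/3 + 4*t/9.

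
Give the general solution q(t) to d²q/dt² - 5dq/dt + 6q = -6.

Characteristic equation r² - 5r + 6 = 0 factors as (r - 3)(r - 2) = 0, so r = 3, 2.
Hence q_h = C1*exp(3*t) + C2*exp(2*t).
For the particular solution try q_p = A0. Substituting and matching coefficients of each power of t gives A0 = -1, so q_p = -1.

q = -1 + C1*exp(3*t) + C2*exp(2*t)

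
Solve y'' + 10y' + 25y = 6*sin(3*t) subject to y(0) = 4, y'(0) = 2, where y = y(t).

y = -45*cos(3*t)/289 + 24*sin(3*t)/289 + 1201*exp(-5*t)/289 + 383*t*exp(-5*t)/17

Characteristic equation r² + 10r + 25 = 0 has discriminant (10)² - 4·(25) = 0, so r = -5 is a repeated root.
Hence y_h = (C1 + C2*t)*exp(-5*t).
Try y_p = A*cos(3*t) + B*sin(3*t). Substituting and equating the coefficients of cos(3t) and sin(3t) gives A = -45/289, B = 24/289, so y_p = -45*cos(3*t)/289 + 24*sin(3*t)/289.
General solution: y = -45*cos(3*t)/289 + 24*sin(3*t)/289 + C1*exp(-5*t) + C2*t*exp(-5*t).
Apply the initial conditions: y(0) = -45/289 + C1 = 4 and y'(0) = 72/289 + C2 - 5*C1 = 2. Solving gives C1 = 1201/289, C2 = 383/17.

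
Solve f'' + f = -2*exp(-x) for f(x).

Characteristic equation r² + 1 = 0 has discriminant (0)² - 4·(1) = -4 < 0, so r = ± i.
Hence f_h = C1*cos(x) + C2*sin(x).
Try f_p = A*exp(-x). Substituting into the equation and dividing by exp(-x) gives A = -1, so f_p = -exp(-x).

f = -exp(-x) + C1*cos(x) + C2*sin(x)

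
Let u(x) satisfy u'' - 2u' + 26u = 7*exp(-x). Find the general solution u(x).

u = 7*exp(-x)/29 + C1*cos(5*x)*exp(x) + C2*exp(x)*sin(5*x)

Characteristic equation r² - 2r + 26 = 0 has discriminant (-2)² - 4·(26) = -100 < 0, so r = 1 ± 5i.
Hence u_h = C1*cos(5*x)*exp(x) + C2*exp(x)*sin(5*x).
Try u_p = A*exp(-x). Substituting into the equation and dividing by exp(-x) gives A = 7/29, so u_p = 7*exp(-x)/29.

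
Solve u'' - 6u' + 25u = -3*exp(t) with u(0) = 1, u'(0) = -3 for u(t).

u = -3*exp(t)/20 - 63*exp(3*t)*sin(4*t)/40 + 23*cos(4*t)*exp(3*t)/20

Characteristic equation r² - 6r + 25 = 0 has discriminant (-6)² - 4·(25) = -64 < 0, so r = 3 ± 4i.
Hence u_h = C1*cos(4*t)*exp(3*t) + C2*exp(3*t)*sin(4*t).
Try u_p = A*exp(t). Substituting into the equation and dividing by exp(t) gives A = -3/20, so u_p = -3*exp(t)/20.
General solution: u = -3*exp(t)/20 + C1*cos(4*t)*exp(3*t) + C2*exp(3*t)*sin(4*t).
Apply the initial conditions: u(0) = -3/20 + C1 = 1 and u'(0) = -3/20 + 3*C1 + 4*C2 = -3. Solving gives C1 = 23/20, C2 = -63/40.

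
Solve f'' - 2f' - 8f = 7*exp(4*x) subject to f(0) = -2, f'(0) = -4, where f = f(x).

f = -55*exp(4*x)/36 - 17*exp(-2*x)/36 + 7*x*exp(4*x)/6

Characteristic equation r² - 2r - 8 = 0 factors as (r - 4)(r + 2) = 0, so r = 4, -2.
Hence f_h = C1*exp(4*x) + C2*exp(-2*x).
Since exp(4*x) solves the homogeneous equation (r = 4 is a root of multiplicity 1), multiply the trial by x. Try f_p = A*x*exp(4*x). Substituting into the equation and dividing by exp(4*x) gives A = 7/6, so f_p = 7*x*exp(4*x)/6.
General solution: f = C1*exp(4*x) + C2*exp(-2*x) + 7*x*exp(4*x)/6.
Apply the initial conditions: f(0) = C1 + C2 = -2 and f'(0) = 7/6 - 2*C2 + 4*C1 = -4. Solving gives C1 = -55/36, C2 = -17/36.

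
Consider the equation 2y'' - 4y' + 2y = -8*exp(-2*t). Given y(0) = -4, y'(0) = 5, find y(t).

Divide through by 2: y'' - 2y' + y = -4*exp(-2*t).
Characteristic equation r² - 2r + 1 = 0 has discriminant (-2)² - 4·(1) = 0, so r = 1 is a repeated root.
Hence y_h = (C1 + C2*t)*exp(t).
Try y_p = A*exp(-2*t). Substituting into the equation and dividing by exp(-2*t) gives A = -4/9, so y_p = -4*exp(-2*t)/9.
General solution: y = -4*exp(-2*t)/9 + C1*exp(t) + C2*t*exp(t).
Apply the initial conditions: y(0) = -4/9 + C1 = -4 and y'(0) = 8/9 + C1 + C2 = 5. Solving gives C1 = -32/9, C2 = 23/3.

y = -32*exp(t)/9 - 4*exp(-2*t)/9 + 23*t*exp(t)/3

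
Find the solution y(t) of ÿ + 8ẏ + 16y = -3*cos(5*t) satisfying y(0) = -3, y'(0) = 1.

Characteristic equation r² + 8r + 16 = 0 has discriminant (8)² - 4·(16) = 0, so r = -4 is a repeated root.
Hence y_h = (C1 + C2*t)*exp(-4*t).
Try y_p = A*cos(5*t) + B*sin(5*t). Substituting and equating the coefficients of cos(5t) and sin(5t) gives A = 27/1681, B = -120/1681, so y_p = -120*sin(5*t)/1681 + 27*cos(5*t)/1681.
General solution: y = -120*sin(5*t)/1681 + 27*cos(5*t)/1681 + C1*exp(-4*t) + C2*t*exp(-4*t).
Apply the initial conditions: y(0) = 27/1681 + C1 = -3 and y'(0) = -600/1681 + C2 - 4*C1 = 1. Solving gives C1 = -5070/1681, C2 = -439/41.

y = -5070*exp(-4*t)/1681 - 120*sin(5*t)/1681 + 27*cos(5*t)/1681 - 439*t*exp(-4*t)/41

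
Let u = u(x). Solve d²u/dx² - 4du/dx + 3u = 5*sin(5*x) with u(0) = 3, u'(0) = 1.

Characteristic equation r² - 4r + 3 = 0 factors as (r - 1)(r - 3) = 0, so r = 1, 3.
Hence u_h = C1*exp(x) + C2*exp(3*x).
Try u_p = A*cos(5*x) + B*sin(5*x). Substituting and equating the coefficients of cos(5x) and sin(5x) gives A = 25/221, B = -55/442, so u_p = -55*sin(5*x)/442 + 25*cos(5*x)/221.
General solution: u = -55*sin(5*x)/442 + 25*cos(5*x)/221 + C1*exp(x) + C2*exp(3*x).
Apply the initial conditions: u(0) = 25/221 + C1 + C2 = 3 and u'(0) = -275/442 + C1 + 3*C2 = 1. Solving gives C1 = 183/52, C2 = -43/68.

u = -55*sin(5*x)/442 - 43*exp(3*x)/68 + 25*cos(5*x)/221 + 183*exp(x)/52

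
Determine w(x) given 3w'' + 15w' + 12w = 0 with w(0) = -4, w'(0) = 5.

w = -11*exp(-x)/3 - exp(-4*x)/3

Divide through by 3: w'' + 5w' + 4w = 0.
Characteristic equation r² + 5r + 4 = 0 factors as (r + 4)(r + 1) = 0, so r = -4, -1.
Hence w_h = C1*exp(-4*x) + C2*exp(-x).
Apply the initial conditions: w(0) = C1 + C2 = -4 and w'(0) = -C2 - 4*C1 = 5. Solving gives C1 = -1/3, C2 = -11/3.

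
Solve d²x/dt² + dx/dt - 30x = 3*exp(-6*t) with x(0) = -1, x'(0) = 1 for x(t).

x = -69*exp(-6*t)/121 - 52*exp(5*t)/121 - 3*t*exp(-6*t)/11

Characteristic equation r² + r - 30 = 0 factors as (r + 6)(r - 5) = 0, so r = -6, 5.
Hence x_h = C1*exp(-6*t) + C2*exp(5*t).
Since exp(-6*t) solves the homogeneous equation (r = -6 is a root of multiplicity 1), multiply the trial by t. Try x_p = A*t*exp(-6*t). Substituting into the equation and dividing by exp(-6*t) gives A = -3/11, so x_p = -3*t*exp(-6*t)/11.
General solution: x = C1*exp(-6*t) + C2*exp(5*t) - 3*t*exp(-6*t)/11.
Apply the initial conditions: x(0) = C1 + C2 = -1 and x'(0) = -3/11 - 6*C1 + 5*C2 = 1. Solving gives C1 = -69/121, C2 = -52/121.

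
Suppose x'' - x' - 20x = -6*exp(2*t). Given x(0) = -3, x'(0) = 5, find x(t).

x = -exp(5*t) - 7*exp(-4*t)/3 + exp(2*t)/3

Characteristic equation r² - r - 20 = 0 factors as (r - 5)(r + 4) = 0, so r = 5, -4.
Hence x_h = C1*exp(5*t) + C2*exp(-4*t).
Try x_p = A*exp(2*t). Substituting into the equation and dividing by exp(2*t) gives A = 1/3, so x_p = exp(2*t)/3.
General solution: x = exp(2*t)/3 + C1*exp(5*t) + C2*exp(-4*t).
Apply the initial conditions: x(0) = 1/3 + C1 + C2 = -3 and x'(0) = 2/3 - 4*C2 + 5*C1 = 5. Solving gives C1 = -1, C2 = -7/3.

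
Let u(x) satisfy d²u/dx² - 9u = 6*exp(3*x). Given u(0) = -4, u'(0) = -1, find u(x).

u = -7*exp(3*x)/3 - 5*exp(-3*x)/3 + x*exp(3*x)

Characteristic equation r² - 9 = 0 factors as (r + 3)(r - 3) = 0, so r = -3, 3.
Hence u_h = C1*exp(-3*x) + C2*exp(3*x).
Since exp(3*x) solves the homogeneous equation (r = 3 is a root of multiplicity 1), multiply the trial by x. Try u_p = A*x*exp(3*x). Substituting into the equation and dividing by exp(3*x) gives A = 1, so u_p = x*exp(3*x).
General solution: u = C1*exp(-3*x) + C2*exp(3*x) + x*exp(3*x).
Apply the initial conditions: u(0) = C1 + C2 = -4 and u'(0) = 1 - 3*C1 + 3*C2 = -1. Solving gives C1 = -5/3, C2 = -7/3.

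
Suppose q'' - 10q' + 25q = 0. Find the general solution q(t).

q = C1*exp(5*t) + C2*t*exp(5*t)

Characteristic equation r² - 10r + 25 = 0 has discriminant (-10)² - 4·(25) = 0, so r = 5 is a repeated root.
Hence q_h = (C1 + C2*t)*exp(5*t).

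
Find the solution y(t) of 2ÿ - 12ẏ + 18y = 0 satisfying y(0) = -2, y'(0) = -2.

Divide through by 2: y'' - 6y' + 9y = 0.
Characteristic equation r² - 6r + 9 = 0 has discriminant (-6)² - 4·(9) = 0, so r = 3 is a repeated root.
Hence y_h = (C1 + C2*t)*exp(3*t).
Apply the initial conditions: y(0) = C1 = -2 and y'(0) = C2 + 3*C1 = -2. Solving gives C1 = -2, C2 = 4.

y = -2*exp(3*t) + 4*t*exp(3*t)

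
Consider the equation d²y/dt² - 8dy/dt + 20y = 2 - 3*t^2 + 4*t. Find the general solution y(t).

y = 147/1000 - 3*t**2/20 + 2*t/25 + C1*cos(2*t)*exp(4*t) + C2*exp(4*t)*sin(2*t)

Characteristic equation r² - 8r + 20 = 0 has discriminant (-8)² - 4·(20) = -16 < 0, so r = 4 ± 2i.
Hence y_h = C1*cos(2*t)*exp(4*t) + C2*exp(4*t)*sin(2*t).
For the particular solution try y_p = A0 + A1*t + A2*t^2. Substituting and matching coefficients of each power of t gives A0 = 147/1000, A1 = 2/25, A2 = -3/20, so y_p = 147/1000 - 3*t^2/20 + 2*t/25.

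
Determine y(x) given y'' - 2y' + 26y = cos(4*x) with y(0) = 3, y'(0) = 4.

Characteristic equation r² - 2r + 26 = 0 has discriminant (-2)² - 4·(26) = -100 < 0, so r = 1 ± 5i.
Hence y_h = C1*cos(5*x)*exp(x) + C2*exp(x)*sin(5*x).
Try y_p = A*cos(4*x) + B*sin(4*x). Substituting and equating the coefficients of cos(4x) and sin(4x) gives A = 5/82, B = -2/41, so y_p = -2*sin(4*x)/41 + 5*cos(4*x)/82.
General solution: y = -2*sin(4*x)/41 + 5*cos(4*x)/82 + C1*cos(5*x)*exp(x) + C2*exp(x)*sin(5*x).
Apply the initial conditions: y(0) = 5/82 + C1 = 3 and y'(0) = -8/41 + C1 + 5*C2 = 4. Solving gives C1 = 241/82, C2 = 103/410.

y = -2*sin(4*x)/41 + 5*cos(4*x)/82 + 103*exp(x)*sin(5*x)/410 + 241*cos(5*x)*exp(x)/82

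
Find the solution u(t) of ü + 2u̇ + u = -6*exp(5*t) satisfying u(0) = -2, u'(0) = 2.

Characteristic equation r² + 2r + 1 = 0 has discriminant (2)² - 4·(1) = 0, so r = -1 is a repeated root.
Hence u_h = (C1 + C2*t)*exp(-t).
Try u_p = A*exp(5*t). Substituting into the equation and dividing by exp(5*t) gives A = -1/6, so u_p = -exp(5*t)/6.
General solution: u = -exp(5*t)/6 + C1*exp(-t) + C2*t*exp(-t).
Apply the initial conditions: u(0) = -1/6 + C1 = -2 and u'(0) = -5/6 + C2 - C1 = 2. Solving gives C1 = -11/6, C2 = 1.

u = -11*exp(-t)/6 - exp(5*t)/6 + t*exp(-t)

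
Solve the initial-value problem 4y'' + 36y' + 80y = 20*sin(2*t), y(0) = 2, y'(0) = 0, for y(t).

y = -242*exp(-5*t)/29 - 9*cos(2*t)/58 + 4*sin(2*t)/29 + 21*exp(-4*t)/2

Divide through by 4: y'' + 9y' + 20y = 5*sin(2*t).
Characteristic equation r² + 9r + 20 = 0 factors as (r + 5)(r + 4) = 0, so r = -5, -4.
Hence y_h = C1*exp(-5*t) + C2*exp(-4*t).
Try y_p = A*cos(2*t) + B*sin(2*t). Substituting and equating the coefficients of cos(2t) and sin(2t) gives A = -9/58, B = 4/29, so y_p = -9*cos(2*t)/58 + 4*sin(2*t)/29.
General solution: y = -9*cos(2*t)/58 + 4*sin(2*t)/29 + C1*exp(-5*t) + C2*exp(-4*t).
Apply the initial conditions: y(0) = -9/58 + C1 + C2 = 2 and y'(0) = 8/29 - 5*C1 - 4*C2 = 0. Solving gives C1 = -242/29, C2 = 21/2.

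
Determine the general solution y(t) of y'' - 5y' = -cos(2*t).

y = C2 + cos(2*t)/29 + 5*sin(2*t)/58 + C1*exp(5*t)

Characteristic equation r² - 5r = 0 factors as (r - 5)r = 0, so r = 5, 0.
Hence y_h = C1*exp(5*t) + C2.
Try y_p = A*cos(2*t) + B*sin(2*t). Substituting and equating the coefficients of cos(2t) and sin(2t) gives A = 1/29, B = 5/58, so y_p = cos(2*t)/29 + 5*sin(2*t)/58.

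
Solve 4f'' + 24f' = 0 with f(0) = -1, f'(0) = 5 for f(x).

f = -1/6 - 5*exp(-6*x)/6

Divide through by 4: f'' + 6f' = 0.
Characteristic equation r² + 6r = 0 factors as (r + 6)r = 0, so r = -6, 0.
Hence f_h = C1*exp(-6*x) + C2.
Apply the initial conditions: f(0) = C1 + C2 = -1 and f'(0) = -6*C1 = 5. Solving gives C1 = -5/6, C2 = -1/6.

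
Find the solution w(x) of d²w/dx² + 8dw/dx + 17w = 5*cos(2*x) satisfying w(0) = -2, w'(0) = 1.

w = 13*cos(2*x)/85 + 16*sin(2*x)/85 - 679*exp(-4*x)*sin(x)/85 - 183*cos(x)*exp(-4*x)/85

Characteristic equation r² + 8r + 17 = 0 has discriminant (8)² - 4·(17) = -4 < 0, so r = -4 ± i.
Hence w_h = C1*cos(x)*exp(-4*x) + C2*exp(-4*x)*sin(x).
Try w_p = A*cos(2*x) + B*sin(2*x). Substituting and equating the coefficients of cos(2x) and sin(2x) gives A = 13/85, B = 16/85, so w_p = 13*cos(2*x)/85 + 16*sin(2*x)/85.
General solution: w = 13*cos(2*x)/85 + 16*sin(2*x)/85 + C1*cos(x)*exp(-4*x) + C2*exp(-4*x)*sin(x).
Apply the initial conditions: w(0) = 13/85 + C1 = -2 and w'(0) = 32/85 + C2 - 4*C1 = 1. Solving gives C1 = -183/85, C2 = -679/85.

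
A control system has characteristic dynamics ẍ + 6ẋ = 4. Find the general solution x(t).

Characteristic equation r² + 6r = 0 factors as (r + 6)r = 0, so r = -6, 0.
Hence x_h = C1*exp(-6*t) + C2.
Since 0 is a characteristic root (multiplicity 1), multiply the polynomial trial by t: try x_p = A0*t. Substituting and matching coefficients of each power of t gives A0 = 2/3, so x_p = 2*t/3.

x = C2 + 2*t/3 + C1*exp(-6*t)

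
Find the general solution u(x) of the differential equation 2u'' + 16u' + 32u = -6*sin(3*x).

u = -21*sin(3*x)/625 + 72*cos(3*x)/625 + C1*exp(-4*x) + C2*x*exp(-4*x)

Divide through by 2: u'' + 8u' + 16u = -3*sin(3*x).
Characteristic equation r² + 8r + 16 = 0 has discriminant (8)² - 4·(16) = 0, so r = -4 is a repeated root.
Hence u_h = (C1 + C2*x)*exp(-4*x).
Try u_p = A*cos(3*x) + B*sin(3*x). Substituting and equating the coefficients of cos(3x) and sin(3x) gives A = 72/625, B = -21/625, so u_p = -21*sin(3*x)/625 + 72*cos(3*x)/625.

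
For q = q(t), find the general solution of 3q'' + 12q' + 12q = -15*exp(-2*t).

Divide through by 3: q'' + 4q' + 4q = -5*exp(-2*t).
Characteristic equation r² + 4r + 4 = 0 has discriminant (4)² - 4·(4) = 0, so r = -2 is a repeated root.
Hence q_h = (C1 + C2*t)*exp(-2*t).
Since exp(-2*t) solves the homogeneous equation (r = -2 is a root of multiplicity 2), multiply the trial by t^2. Try q_p = A*t^2*exp(-2*t). Substituting into the equation and dividing by exp(-2*t) gives A = -5/2, so q_p = -5*t^2*exp(-2*t)/2.

q = C1*exp(-2*t) - 5*t**2*exp(-2*t)/2 + C2*t*exp(-2*t)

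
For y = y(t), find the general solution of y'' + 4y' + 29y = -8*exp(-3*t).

y = -4*exp(-3*t)/13 + C1*cos(5*t)*exp(-2*t) + C2*exp(-2*t)*sin(5*t)

Characteristic equation r² + 4r + 29 = 0 has discriminant (4)² - 4·(29) = -100 < 0, so r = -2 ± 5i.
Hence y_h = C1*cos(5*t)*exp(-2*t) + C2*exp(-2*t)*sin(5*t).
Try y_p = A*exp(-3*t). Substituting into the equation and dividing by exp(-3*t) gives A = -4/13, so y_p = -4*exp(-3*t)/13.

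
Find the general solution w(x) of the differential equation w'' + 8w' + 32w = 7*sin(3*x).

w = -168*cos(3*x)/1105 + 161*sin(3*x)/1105 + C1*cos(4*x)*exp(-4*x) + C2*exp(-4*x)*sin(4*x)

Characteristic equation r² + 8r + 32 = 0 has discriminant (8)² - 4·(32) = -64 < 0, so r = -4 ± 4i.
Hence w_h = C1*cos(4*x)*exp(-4*x) + C2*exp(-4*x)*sin(4*x).
Try w_p = A*cos(3*x) + B*sin(3*x). Substituting and equating the coefficients of cos(3x) and sin(3x) gives A = -168/1105, B = 161/1105, so w_p = -168*cos(3*x)/1105 + 161*sin(3*x)/1105.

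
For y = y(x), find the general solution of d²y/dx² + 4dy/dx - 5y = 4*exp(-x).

y = -exp(-x)/2 + C1*exp(-5*x) + C2*exp(x)

Characteristic equation r² + 4r - 5 = 0 factors as (r + 5)(r - 1) = 0, so r = -5, 1.
Hence y_h = C1*exp(-5*x) + C2*exp(x).
Try y_p = A*exp(-x). Substituting into the equation and dividing by exp(-x) gives A = -1/2, so y_p = -exp(-x)/2.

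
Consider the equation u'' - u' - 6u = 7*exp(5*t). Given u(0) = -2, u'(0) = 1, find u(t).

u = exp(5*t)/2 - 13*exp(3*t)/10 - 6*exp(-2*t)/5

Characteristic equation r² - r - 6 = 0 factors as (r - 3)(r + 2) = 0, so r = 3, -2.
Hence u_h = C1*exp(3*t) + C2*exp(-2*t).
Try u_p = A*exp(5*t). Substituting into the equation and dividing by exp(5*t) gives A = 1/2, so u_p = exp(5*t)/2.
General solution: u = exp(5*t)/2 + C1*exp(3*t) + C2*exp(-2*t).
Apply the initial conditions: u(0) = 1/2 + C1 + C2 = -2 and u'(0) = 5/2 - 2*C2 + 3*C1 = 1. Solving gives C1 = -13/10, C2 = -6/5.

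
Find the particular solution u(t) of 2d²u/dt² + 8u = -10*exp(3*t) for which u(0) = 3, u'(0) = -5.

Divide through by 2: u'' + 4u = -5*exp(3*t).
Characteristic equation r² + 4 = 0 has discriminant (0)² - 4·(4) = -16 < 0, so r = ± 2i.
Hence u_h = C1*cos(2*t) + C2*sin(2*t).
Try u_p = A*exp(3*t). Substituting into the equation and dividing by exp(3*t) gives A = -5/13, so u_p = -5*exp(3*t)/13.
General solution: u = -5*exp(3*t)/13 + C1*cos(2*t) + C2*sin(2*t).
Apply the initial conditions: u(0) = -5/13 + C1 = 3 and u'(0) = -15/13 + 2*C2 = -5. Solving gives C1 = 44/13, C2 = -25/13.

u = -25*sin(2*t)/13 - 5*exp(3*t)/13 + 44*cos(2*t)/13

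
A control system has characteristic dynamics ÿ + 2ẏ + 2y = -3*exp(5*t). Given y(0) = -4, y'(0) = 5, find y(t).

y = -3*exp(5*t)/37 - 145*cos(t)*exp(-t)/37 + 55*exp(-t)*sin(t)/37

Characteristic equation r² + 2r + 2 = 0 has discriminant (2)² - 4·(2) = -4 < 0, so r = -1 ± i.
Hence y_h = C1*cos(t)*exp(-t) + C2*exp(-t)*sin(t).
Try y_p = A*exp(5*t). Substituting into the equation and dividing by exp(5*t) gives A = -3/37, so y_p = -3*exp(5*t)/37.
General solution: y = -3*exp(5*t)/37 + C1*cos(t)*exp(-t) + C2*exp(-t)*sin(t).
Apply the initial conditions: y(0) = -3/37 + C1 = -4 and y'(0) = -15/37 + C2 - C1 = 5. Solving gives C1 = -145/37, C2 = 55/37.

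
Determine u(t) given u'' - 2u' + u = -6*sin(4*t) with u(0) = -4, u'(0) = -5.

Characteristic equation r² - 2r + 1 = 0 has discriminant (-2)² - 4·(1) = 0, so r = 1 is a repeated root.
Hence u_h = (C1 + C2*t)*exp(t).
Try u_p = A*cos(4*t) + B*sin(4*t). Substituting and equating the coefficients of cos(4t) and sin(4t) gives A = -48/289, B = 90/289, so u_p = -48*cos(4*t)/289 + 90*sin(4*t)/289.
General solution: u = -48*cos(4*t)/289 + 90*sin(4*t)/289 + C1*exp(t) + C2*t*exp(t).
Apply the initial conditions: u(0) = -48/289 + C1 = -4 and u'(0) = 360/289 + C1 + C2 = -5. Solving gives C1 = -1108/289, C2 = -41/17.

u = -1108*exp(t)/289 - 48*cos(4*t)/289 + 90*sin(4*t)/289 - 41*t*exp(t)/17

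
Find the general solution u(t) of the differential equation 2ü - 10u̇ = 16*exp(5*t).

Divide through by 2: u'' - 5u' = 8*exp(5*t).
Characteristic equation r² - 5r = 0 factors as (r - 5)r = 0, so r = 5, 0.
Hence u_h = C1*exp(5*t) + C2.
Since exp(5*t) solves the homogeneous equation (r = 5 is a root of multiplicity 1), multiply the trial by t. Try u_p = A*t*exp(5*t). Substituting into the equation and dividing by exp(5*t) gives A = 8/5, so u_p = 8*t*exp(5*t)/5.

u = C2 + C1*exp(5*t) + 8*t*exp(5*t)/5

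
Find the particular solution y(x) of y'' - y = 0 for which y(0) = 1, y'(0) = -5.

y = -2*exp(x) + 3*exp(-x)

Characteristic equation r² - 1 = 0 factors as (r + 1)(r - 1) = 0, so r = -1, 1.
Hence y_h = C1*exp(-x) + C2*exp(x).
Apply the initial conditions: y(0) = C1 + C2 = 1 and y'(0) = C2 - C1 = -5. Solving gives C1 = 3, C2 = -2.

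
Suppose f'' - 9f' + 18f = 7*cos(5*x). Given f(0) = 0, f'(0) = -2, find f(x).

Characteristic equation r² - 9r + 18 = 0 factors as (r - 6)(r - 3) = 0, so r = 6, 3.
Hence f_h = C1*exp(6*x) + C2*exp(3*x).
Try f_p = A*cos(5*x) + B*sin(5*x). Substituting and equating the coefficients of cos(5x) and sin(5x) gives A = -49/2074, B = -315/2074, so f_p = -315*sin(5*x)/2074 - 49*cos(5*x)/2074.
General solution: f = -315*sin(5*x)/2074 - 49*cos(5*x)/2074 + C1*exp(6*x) + C2*exp(3*x).
Apply the initial conditions: f(0) = -49/2074 + C1 + C2 = 0 and f'(0) = -1575/2074 + 3*C2 + 6*C1 = -2. Solving gives C1 = -80/183, C2 = 47/102.

f = -315*sin(5*x)/2074 - 80*exp(6*x)/183 - 49*cos(5*x)/2074 + 47*exp(3*x)/102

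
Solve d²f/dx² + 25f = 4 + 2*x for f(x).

f = 4/25 + 2*x/25 + C1*cos(5*x) + C2*sin(5*x)

Characteristic equation r² + 25 = 0 has discriminant (0)² - 4·(25) = -100 < 0, so r = ± 5i.
Hence f_h = C1*cos(5*x) + C2*sin(5*x).
For the particular solution try f_p = A0 + A1*x. Substituting and matching coefficients of each power of x gives A0 = 4/25, A1 = 2/25, so f_p = 4/25 + 2*x/25.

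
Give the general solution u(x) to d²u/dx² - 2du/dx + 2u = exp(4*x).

Characteristic equation r² - 2r + 2 = 0 has discriminant (-2)² - 4·(2) = -4 < 0, so r = 1 ± i.
Hence u_h = C1*cos(x)*exp(x) + C2*exp(x)*sin(x).
Try u_p = A*exp(4*x). Substituting into the equation and dividing by exp(4*x) gives A = 1/10, so u_p = exp(4*x)/10.

u = exp(4*x)/10 + C1*cos(x)*exp(x) + C2*exp(x)*sin(x)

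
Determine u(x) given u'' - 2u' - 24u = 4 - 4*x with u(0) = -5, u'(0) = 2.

Characteristic equation r² - 2r - 24 = 0 factors as (r - 6)(r + 4) = 0, so r = 6, -4.
Hence u_h = C1*exp(6*x) + C2*exp(-4*x).
For the particular solution try u_p = A0 + A1*x. Substituting and matching coefficients of each power of x gives A0 = -13/72, A1 = 1/6, so u_p = -13/72 + x/6.
General solution: u = -13/72 + x/6 + C1*exp(6*x) + C2*exp(-4*x).
Apply the initial conditions: u(0) = -13/72 + C1 + C2 = -5 and u'(0) = 1/6 - 4*C2 + 6*C1 = 2. Solving gives C1 = -157/90, C2 = -123/40.

u = -13/72 - 157*exp(6*x)/90 - 123*exp(-4*x)/40 + x/6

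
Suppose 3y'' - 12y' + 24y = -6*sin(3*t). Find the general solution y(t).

y = -24*cos(3*t)/145 + 2*sin(3*t)/145 + C1*cos(2*t)*exp(2*t) + C2*exp(2*t)*sin(2*t)

Divide through by 3: y'' - 4y' + 8y = -2*sin(3*t).
Characteristic equation r² - 4r + 8 = 0 has discriminant (-4)² - 4·(8) = -16 < 0, so r = 2 ± 2i.
Hence y_h = C1*cos(2*t)*exp(2*t) + C2*exp(2*t)*sin(2*t).
Try y_p = A*cos(3*t) + B*sin(3*t). Substituting and equating the coefficients of cos(3t) and sin(3t) gives A = -24/145, B = 2/145, so y_p = -24*cos(3*t)/145 + 2*sin(3*t)/145.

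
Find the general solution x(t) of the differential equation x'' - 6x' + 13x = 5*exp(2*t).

Characteristic equation r² - 6r + 13 = 0 has discriminant (-6)² - 4·(13) = -16 < 0, so r = 3 ± 2i.
Hence x_h = C1*cos(2*t)*exp(3*t) + C2*exp(3*t)*sin(2*t).
Try x_p = A*exp(2*t). Substituting into the equation and dividing by exp(2*t) gives A = 1, so x_p = exp(2*t).

x = C1*cos(2*t)*exp(3*t) + C2*exp(3*t)*sin(2*t) + exp(2*t)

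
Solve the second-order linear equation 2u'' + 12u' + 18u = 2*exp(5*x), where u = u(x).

u = exp(5*x)/64 + C1*exp(-3*x) + C2*x*exp(-3*x)

Divide through by 2: u'' + 6u' + 9u = exp(5*x).
Characteristic equation r² + 6r + 9 = 0 has discriminant (6)² - 4·(9) = 0, so r = -3 is a repeated root.
Hence u_h = (C1 + C2*x)*exp(-3*x).
Try u_p = A*exp(5*x). Substituting into the equation and dividing by exp(5*x) gives A = 1/64, so u_p = exp(5*x)/64.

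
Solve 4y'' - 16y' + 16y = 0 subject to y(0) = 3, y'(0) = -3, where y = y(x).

Divide through by 4: y'' - 4y' + 4y = 0.
Characteristic equation r² - 4r + 4 = 0 has discriminant (-4)² - 4·(4) = 0, so r = 2 is a repeated root.
Hence y_h = (C1 + C2*x)*exp(2*x).
Apply the initial conditions: y(0) = C1 = 3 and y'(0) = C2 + 2*C1 = -3. Solving gives C1 = 3, C2 = -9.

y = 3*exp(2*x) - 9*x*exp(2*x)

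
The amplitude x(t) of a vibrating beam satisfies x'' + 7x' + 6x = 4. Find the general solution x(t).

x = 2/3 + C1*exp(-6*t) + C2*exp(-t)

Characteristic equation r² + 7r + 6 = 0 factors as (r + 6)(r + 1) = 0, so r = -6, -1.
Hence x_h = C1*exp(-6*t) + C2*exp(-t).
For the particular solution try x_p = A0. Substituting and matching coefficients of each power of t gives A0 = 2/3, so x_p = 2/3.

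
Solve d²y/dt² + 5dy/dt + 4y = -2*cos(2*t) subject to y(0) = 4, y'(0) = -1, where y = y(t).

y = -17*exp(-4*t)/15 - sin(2*t)/5 + 77*exp(-t)/15

Characteristic equation r² + 5r + 4 = 0 factors as (r + 1)(r + 4) = 0, so r = -1, -4.
Hence y_h = C1*exp(-t) + C2*exp(-4*t).
Try y_p = A*cos(2*t) + B*sin(2*t). Substituting and equating the coefficients of cos(2t) and sin(2t) gives A = 0, B = -1/5, so y_p = -sin(2*t)/5.
General solution: y = -sin(2*t)/5 + C1*exp(-t) + C2*exp(-4*t).
Apply the initial conditions: y(0) = C1 + C2 = 4 and y'(0) = -2/5 - C1 - 4*C2 = -1. Solving gives C1 = 77/15, C2 = -17/15.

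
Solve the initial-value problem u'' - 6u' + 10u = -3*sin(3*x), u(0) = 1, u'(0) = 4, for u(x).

u = -54*cos(3*x)/325 - 3*sin(3*x)/325 + 172*exp(3*x)*sin(x)/325 + 379*cos(x)*exp(3*x)/325

Characteristic equation r² - 6r + 10 = 0 has discriminant (-6)² - 4·(10) = -4 < 0, so r = 3 ± i.
Hence u_h = C1*cos(x)*exp(3*x) + C2*exp(3*x)*sin(x).
Try u_p = A*cos(3*x) + B*sin(3*x). Substituting and equating the coefficients of cos(3x) and sin(3x) gives A = -54/325, B = -3/325, so u_p = -54*cos(3*x)/325 - 3*sin(3*x)/325.
General solution: u = -54*cos(3*x)/325 - 3*sin(3*x)/325 + C1*cos(x)*exp(3*x) + C2*exp(3*x)*sin(x).
Apply the initial conditions: u(0) = -54/325 + C1 = 1 and u'(0) = -9/325 + C2 + 3*C1 = 4. Solving gives C1 = 379/325, C2 = 172/325.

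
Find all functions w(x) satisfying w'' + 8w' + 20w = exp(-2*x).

w = exp(-2*x)/8 + C1*cos(2*x)*exp(-4*x) + C2*exp(-4*x)*sin(2*x)

Characteristic equation r² + 8r + 20 = 0 has discriminant (8)² - 4·(20) = -16 < 0, so r = -4 ± 2i.
Hence w_h = C1*cos(2*x)*exp(-4*x) + C2*exp(-4*x)*sin(2*x).
Try w_p = A*exp(-2*x). Substituting into the equation and dividing by exp(-2*x) gives A = 1/8, so w_p = exp(-2*x)/8.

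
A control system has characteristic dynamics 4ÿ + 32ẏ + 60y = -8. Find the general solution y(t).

y = -2/15 + C1*exp(-5*t) + C2*exp(-3*t)

Divide through by 4: y'' + 8y' + 15y = -2.
Characteristic equation r² + 8r + 15 = 0 factors as (r + 5)(r + 3) = 0, so r = -5, -3.
Hence y_h = C1*exp(-5*t) + C2*exp(-3*t).
For the particular solution try y_p = A0. Substituting and matching coefficients of each power of t gives A0 = -2/15, so y_p = -2/15.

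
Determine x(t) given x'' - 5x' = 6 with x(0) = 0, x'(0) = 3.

Characteristic equation r² - 5r = 0 factors as (r - 5)r = 0, so r = 5, 0.
Hence x_h = C1*exp(5*t) + C2.
Since 0 is a characteristic root (multiplicity 1), multiply the polynomial trial by t: try x_p = A0*t. Substituting and matching coefficients of each power of t gives A0 = -6/5, so x_p = -6*t/5.
General solution: x = C2 - 6*t/5 + C1*exp(5*t).
Apply the initial conditions: x(0) = C1 + C2 = 0 and x'(0) = -6/5 + 5*C1 = 3. Solving gives C1 = 21/25, C2 = -21/25.

x = -21/25 - 6*t/5 + 21*exp(5*t)/25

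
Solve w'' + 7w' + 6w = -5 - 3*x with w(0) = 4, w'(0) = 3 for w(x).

w = -1/4 - 31*exp(-6*x)/20 - x/2 + 29*exp(-x)/5

Characteristic equation r² + 7r + 6 = 0 factors as (r + 1)(r + 6) = 0, so r = -1, -6.
Hence w_h = C1*exp(-x) + C2*exp(-6*x).
For the particular solution try w_p = A0 + A1*x. Substituting and matching coefficients of each power of x gives A0 = -1/4, A1 = -1/2, so w_p = -1/4 - x/2.
General solution: w = -1/4 - x/2 + C1*exp(-x) + C2*exp(-6*x).
Apply the initial conditions: w(0) = -1/4 + C1 + C2 = 4 and w'(0) = -1/2 - C1 - 6*C2 = 3. Solving gives C1 = 29/5, C2 = -31/20.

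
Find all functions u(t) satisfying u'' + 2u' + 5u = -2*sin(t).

u = -2*sin(t)/5 + cos(t)/5 + C1*cos(2*t)*exp(-t) + C2*exp(-t)*sin(2*t)

Characteristic equation r² + 2r + 5 = 0 has discriminant (2)² - 4·(5) = -16 < 0, so r = -1 ± 2i.
Hence u_h = C1*cos(2*t)*exp(-t) + C2*exp(-t)*sin(2*t).
Try u_p = A*cos(t) + B*sin(t). Substituting and equating the coefficients of cos(t) and sin(t) gives A = 1/5, B = -2/5, so u_p = -2*sin(t)/5 + cos(t)/5.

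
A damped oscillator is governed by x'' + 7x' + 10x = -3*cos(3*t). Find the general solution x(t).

x = -63*sin(3*t)/442 - 3*cos(3*t)/442 + C1*exp(-5*t) + C2*exp(-2*t)

Characteristic equation r² + 7r + 10 = 0 factors as (r + 5)(r + 2) = 0, so r = -5, -2.
Hence x_h = C1*exp(-5*t) + C2*exp(-2*t).
Try x_p = A*cos(3*t) + B*sin(3*t). Substituting and equating the coefficients of cos(3t) and sin(3t) gives A = -3/442, B = -63/442, so x_p = -63*sin(3*t)/442 - 3*cos(3*t)/442.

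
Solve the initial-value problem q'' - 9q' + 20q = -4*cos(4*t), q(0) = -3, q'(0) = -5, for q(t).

Characteristic equation r² - 9r + 20 = 0 factors as (r - 5)(r - 4) = 0, so r = 5, 4.
Hence q_h = C1*exp(5*t) + C2*exp(4*t).
Try q_p = A*cos(4*t) + B*sin(4*t). Substituting and equating the coefficients of cos(4t) and sin(4t) gives A = -1/82, B = 9/82, so q_p = -cos(4*t)/82 + 9*sin(4*t)/82.
General solution: q = -cos(4*t)/82 + 9*sin(4*t)/82 + C1*exp(5*t) + C2*exp(4*t).
Apply the initial conditions: q(0) = -1/82 + C1 + C2 = -3 and q'(0) = 18/41 + 4*C2 + 5*C1 = -5. Solving gives C1 = 267/41, C2 = -19/2.

q = -19*exp(4*t)/2 - cos(4*t)/82 + 9*sin(4*t)/82 + 267*exp(5*t)/41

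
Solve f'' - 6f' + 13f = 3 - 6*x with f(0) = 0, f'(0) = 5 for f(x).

f = 3/169 - 6*x/13 - 3*cos(2*x)*exp(3*x)/169 + 466*exp(3*x)*sin(2*x)/169

Characteristic equation r² - 6r + 13 = 0 has discriminant (-6)² - 4·(13) = -16 < 0, so r = 3 ± 2i.
Hence f_h = C1*cos(2*x)*exp(3*x) + C2*exp(3*x)*sin(2*x).
For the particular solution try f_p = A0 + A1*x. Substituting and matching coefficients of each power of x gives A0 = 3/169, A1 = -6/13, so f_p = 3/169 - 6*x/13.
General solution: f = 3/169 - 6*x/13 + C1*cos(2*x)*exp(3*x) + C2*exp(3*x)*sin(2*x).
Apply the initial conditions: f(0) = 3/169 + C1 = 0 and f'(0) = -6/13 + 2*C2 + 3*C1 = 5. Solving gives C1 = -3/169, C2 = 466/169.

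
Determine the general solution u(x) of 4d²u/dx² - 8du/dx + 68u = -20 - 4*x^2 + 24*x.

u = -1215/4913 - x**2/17 + 98*x/289 + C1*cos(4*x)*exp(x) + C2*exp(x)*sin(4*x)

Divide through by 4: u'' - 2u' + 17u = -5 - x^2 + 6*x.
Characteristic equation r² - 2r + 17 = 0 has discriminant (-2)² - 4·(17) = -64 < 0, so r = 1 ± 4i.
Hence u_h = C1*cos(4*x)*exp(x) + C2*exp(x)*sin(4*x).
For the particular solution try u_p = A0 + A1*x + A2*x^2. Substituting and matching coefficients of each power of x gives A0 = -1215/4913, A1 = 98/289, A2 = -1/17, so u_p = -1215/4913 - x^2/17 + 98*x/289.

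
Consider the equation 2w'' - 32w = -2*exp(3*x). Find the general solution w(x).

Divide through by 2: w'' - 16w = -exp(3*x).
Characteristic equation r² - 16 = 0 factors as (r - 4)(r + 4) = 0, so r = 4, -4.
Hence w_h = C1*exp(4*x) + C2*exp(-4*x).
Try w_p = A*exp(3*x). Substituting into the equation and dividing by exp(3*x) gives A = 1/7, so w_p = exp(3*x)/7.

w = exp(3*x)/7 + C1*exp(4*x) + C2*exp(-4*x)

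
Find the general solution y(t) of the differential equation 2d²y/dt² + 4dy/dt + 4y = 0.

y = C1*cos(t)*exp(-t) + C2*exp(-t)*sin(t)

Divide through by 2: y'' + 2y' + 2y = 0.
Characteristic equation r² + 2r + 2 = 0 has discriminant (2)² - 4·(2) = -4 < 0, so r = -1 ± i.
Hence y_h = C1*cos(t)*exp(-t) + C2*exp(-t)*sin(t).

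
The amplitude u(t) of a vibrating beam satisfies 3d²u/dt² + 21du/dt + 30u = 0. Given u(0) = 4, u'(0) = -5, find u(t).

Divide through by 3: u'' + 7u' + 10u = 0.
Characteristic equation r² + 7r + 10 = 0 factors as (r + 2)(r + 5) = 0, so r = -2, -5.
Hence u_h = C1*exp(-2*t) + C2*exp(-5*t).
Apply the initial conditions: u(0) = C1 + C2 = 4 and u'(0) = -5*C2 - 2*C1 = -5. Solving gives C1 = 5, C2 = -1.

u = -exp(-5*t) + 5*exp(-2*t)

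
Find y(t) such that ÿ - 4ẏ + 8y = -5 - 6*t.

Characteristic equation r² - 4r + 8 = 0 has discriminant (-4)² - 4·(8) = -16 < 0, so r = 2 ± 2i.
Hence y_h = C1*cos(2*t)*exp(2*t) + C2*exp(2*t)*sin(2*t).
For the particular solution try y_p = A0 + A1*t. Substituting and matching coefficients of each power of t gives A0 = -1, A1 = -3/4, so y_p = -1 - 3*t/4.

y = -1 - 3*t/4 + C1*cos(2*t)*exp(2*t) + C2*exp(2*t)*sin(2*t)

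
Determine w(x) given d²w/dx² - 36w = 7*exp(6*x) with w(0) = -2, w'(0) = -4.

w = -199*exp(6*x)/144 - 89*exp(-6*x)/144 + 7*x*exp(6*x)/12

Characteristic equation r² - 36 = 0 factors as (r - 6)(r + 6) = 0, so r = 6, -6.
Hence w_h = C1*exp(6*x) + C2*exp(-6*x).
Since exp(6*x) solves the homogeneous equation (r = 6 is a root of multiplicity 1), multiply the trial by x. Try w_p = A*x*exp(6*x). Substituting into the equation and dividing by exp(6*x) gives A = 7/12, so w_p = 7*x*exp(6*x)/12.
General solution: w = C1*exp(6*x) + C2*exp(-6*x) + 7*x*exp(6*x)/12.
Apply the initial conditions: w(0) = C1 + C2 = -2 and w'(0) = 7/12 - 6*C2 + 6*C1 = -4. Solving gives C1 = -199/144, C2 = -89/144.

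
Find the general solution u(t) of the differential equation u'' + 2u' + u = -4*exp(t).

u = -exp(t) + C1*exp(-t) + C2*t*exp(-t)

Characteristic equation r² + 2r + 1 = 0 has discriminant (2)² - 4·(1) = 0, so r = -1 is a repeated root.
Hence u_h = (C1 + C2*t)*exp(-t).
Try u_p = A*exp(t). Substituting into the equation and dividing by exp(t) gives A = -1, so u_p = -exp(t).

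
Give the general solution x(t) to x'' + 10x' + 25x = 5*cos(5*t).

Characteristic equation r² + 10r + 25 = 0 has discriminant (10)² - 4·(25) = 0, so r = -5 is a repeated root.
Hence x_h = (C1 + C2*t)*exp(-5*t).
Try x_p = A*cos(5*t) + B*sin(5*t). Substituting and equating the coefficients of cos(5t) and sin(5t) gives A = 0, B = 1/10, so x_p = sin(5*t)/10.

x = sin(5*t)/10 + C1*exp(-5*t) + C2*t*exp(-5*t)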